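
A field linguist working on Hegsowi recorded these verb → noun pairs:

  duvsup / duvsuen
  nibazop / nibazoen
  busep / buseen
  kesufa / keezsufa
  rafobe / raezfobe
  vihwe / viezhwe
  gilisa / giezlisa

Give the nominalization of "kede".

keezde

"kede" ends in -e. The stems ending in -e (rafobe → raezfobe, vihwe → viezhwe) insert -ez- after the first vowel.
The other pattern: stems ending in -p drop the final letter and add -en.
So kede → keezde.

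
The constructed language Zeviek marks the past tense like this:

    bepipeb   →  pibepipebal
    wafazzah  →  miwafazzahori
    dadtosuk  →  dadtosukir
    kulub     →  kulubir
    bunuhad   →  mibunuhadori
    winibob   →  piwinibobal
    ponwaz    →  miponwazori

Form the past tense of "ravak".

"ravak" has last vowel 'a'. The stems whose last vowel is 'a' (bunuhad → mibunuhadori, ponwaz → miponwazori, wafazzah → miwafazzahori) add mi- … -ori around the stem.
So ravak → miravakori.

miravakori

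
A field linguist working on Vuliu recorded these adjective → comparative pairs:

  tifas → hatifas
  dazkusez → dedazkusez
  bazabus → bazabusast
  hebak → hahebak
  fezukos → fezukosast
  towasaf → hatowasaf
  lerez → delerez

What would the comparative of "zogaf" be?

"zogaf" has last vowel 'a'. The stems whose last vowel is 'a' (towasaf → hatowasaf, hebak → hahebak, tifas → hatifas) add the prefix ha-.
The other patterns: stems whose last vowel is 'e' add the prefix de-; stems whose last vowel is 'o' or 'u' add -ast.
So zogaf → hazogaf.

hazogaf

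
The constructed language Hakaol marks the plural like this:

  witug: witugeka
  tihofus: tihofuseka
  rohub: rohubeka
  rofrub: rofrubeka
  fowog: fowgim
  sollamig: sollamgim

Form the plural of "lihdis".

witug and fowog both end in -g yet inflect differently (witugeka, fowgim), so the final letter is not what conditions the rule; the last vowel is.
"lihdis" has last vowel 'i'. The one such stem in the data (sollamig → sollamgim) deletes the last vowel and adds -im (as does fowog), so the same rule applies.
So lihdis → lihdsim.

lihdsim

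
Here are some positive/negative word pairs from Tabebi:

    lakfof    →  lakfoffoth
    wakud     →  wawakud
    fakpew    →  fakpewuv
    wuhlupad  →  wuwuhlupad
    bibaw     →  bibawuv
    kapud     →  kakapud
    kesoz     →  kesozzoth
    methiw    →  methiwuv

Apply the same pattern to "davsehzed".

dadavsehzed

bibaw and wuhlupad both have last vowel 'a' yet inflect differently (bibawuv, wuwuhlupad), so the last vowel is not what conditions the rule; the final letter is.
"davsehzed" ends in -d. The stems ending in -d (kapud → kakapud, wuhlupad → wuwuhlupad, wakud → wawakud) repeat the first consonant+vowel as a prefix.
The other patterns: stems ending in -w add -uv; stems ending in -f or -z double the final consonant and add -oth.
So davsehzed → dadavsehzed.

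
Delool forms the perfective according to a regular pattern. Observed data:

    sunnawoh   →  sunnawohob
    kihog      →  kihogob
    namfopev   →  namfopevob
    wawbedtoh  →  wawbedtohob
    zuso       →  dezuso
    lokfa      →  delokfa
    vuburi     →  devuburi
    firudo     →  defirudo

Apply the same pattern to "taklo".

sunnawoh and zuso both have last vowel 'o' yet inflect differently (sunnawohob, dezuso), so the last vowel is not what conditions the rule; whether the stem ends in a vowel or a consonant is.
"taklo" ends in a vowel. The stems ending in a vowel (zuso → dezuso, lokfa → delokfa, vuburi → devuburi) add the prefix de-.
So taklo → detaklo.

detaklo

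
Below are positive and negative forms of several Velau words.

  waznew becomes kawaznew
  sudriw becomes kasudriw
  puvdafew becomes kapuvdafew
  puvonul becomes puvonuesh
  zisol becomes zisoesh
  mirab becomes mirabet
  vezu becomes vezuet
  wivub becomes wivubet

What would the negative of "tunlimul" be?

"tunlimul" ends in -l. The stems ending in -l (puvonul → puvonuesh, zisol → zisoesh) drop the final letter and add -esh.
The other patterns: stems ending in -w add the prefix ka-; stems ending in -b or -u add -et.
So tunlimul → tunlimuesh.

tunlimuesh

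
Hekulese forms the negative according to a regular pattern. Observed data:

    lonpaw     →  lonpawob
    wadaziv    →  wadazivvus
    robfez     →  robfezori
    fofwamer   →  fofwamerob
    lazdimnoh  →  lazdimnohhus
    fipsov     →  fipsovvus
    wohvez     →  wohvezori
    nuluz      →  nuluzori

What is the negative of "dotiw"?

"dotiw" ends in -w. The one such stem in the data (lonpaw → lonpawob) adds -ob, so the same rule applies.
The other patterns: stems ending in -h or -v double the final consonant and add -us; stems ending in -z add -ori.
So dotiw → dotiwob.

dotiwob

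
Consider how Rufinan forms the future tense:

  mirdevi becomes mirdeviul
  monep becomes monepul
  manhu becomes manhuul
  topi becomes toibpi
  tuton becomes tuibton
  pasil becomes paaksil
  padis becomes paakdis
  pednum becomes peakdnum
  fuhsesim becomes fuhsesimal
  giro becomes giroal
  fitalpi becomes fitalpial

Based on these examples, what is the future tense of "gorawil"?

mirdevi and topi both end in -i yet inflect differently (mirdeviul, toibpi), so the final letter is not what conditions the rule; the first letter is.
"gorawil" begins with g-. The one such stem in the data (giro → giroal) adds -al, so the same rule applies.
The other patterns: stems beginning with m- add -ul; stems beginning with t- insert -ib- after the first vowel; stems beginning with p- insert -ak- after the first vowel.
So gorawil → gorawilal.

gorawilal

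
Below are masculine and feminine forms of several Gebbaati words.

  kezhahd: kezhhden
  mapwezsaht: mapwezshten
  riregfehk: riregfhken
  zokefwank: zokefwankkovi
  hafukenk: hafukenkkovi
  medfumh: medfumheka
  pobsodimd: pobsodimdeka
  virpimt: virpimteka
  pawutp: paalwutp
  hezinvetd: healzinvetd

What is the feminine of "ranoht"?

riregfehk and zokefwank both end in -k yet inflect differently (riregfhken, zokefwankkovi), so the final letter is not what conditions the rule; the second-to-last letter is.
"ranoht" has second-to-last letter 'h'. The stems whose second-to-last letter is 'h' (kezhahd → kezhhden, mapwezsaht → mapwezshten, riregfehk → riregfhken) delete the last vowel and add -en.
The other patterns: stems whose second-to-last letter is 'n' double the final consonant and add -ovi; stems whose second-to-last letter is 'm' add -eka; stems whose second-to-last letter is 't' insert -al- after the first vowel.
So ranoht → ranhten.

ranhten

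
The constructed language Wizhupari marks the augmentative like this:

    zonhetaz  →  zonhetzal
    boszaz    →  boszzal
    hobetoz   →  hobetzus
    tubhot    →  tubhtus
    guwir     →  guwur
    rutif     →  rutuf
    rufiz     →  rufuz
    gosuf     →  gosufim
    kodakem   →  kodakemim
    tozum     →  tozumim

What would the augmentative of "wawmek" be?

zonhetaz and hobetoz both end in -z yet inflect differently (zonhetzal, hobetzus), so the final letter is not what conditions the rule; the last vowel is.
"wawmek" has last vowel 'e'. The one such stem in the data (kodakem → kodakemim) adds -im, so the same rule applies.
So wawmek → wawmekim.

wawmekim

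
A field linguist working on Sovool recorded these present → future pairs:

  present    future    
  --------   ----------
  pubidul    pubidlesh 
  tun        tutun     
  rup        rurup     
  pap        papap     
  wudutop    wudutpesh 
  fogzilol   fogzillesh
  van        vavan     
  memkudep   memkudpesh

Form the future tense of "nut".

nunut

rup and memkudep both end in -p yet inflect differently (rurup, memkudpesh), so the final letter is not what conditions the rule; the number of vowels is.
"nut" has 1 vowel. The stems with 1 vowel (rup → rurup, tun → tutun, pap → papap) repeat the first consonant+vowel as a prefix.
The other pattern: stems with 3 vowels delete the last vowel and add -esh.
So nut → nunut.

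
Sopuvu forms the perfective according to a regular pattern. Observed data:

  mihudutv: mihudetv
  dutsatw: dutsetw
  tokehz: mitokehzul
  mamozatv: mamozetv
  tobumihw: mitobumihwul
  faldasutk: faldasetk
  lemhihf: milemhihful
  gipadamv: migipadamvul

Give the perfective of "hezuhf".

mihezuhful

mihudutv and gipadamv both end in -v yet inflect differently (mihudetv, migipadamvul), so the final letter is not what conditions the rule; the second-to-last letter is.
"hezuhf" has second-to-last letter 'h'. The stems whose second-to-last letter is 'h' (tobumihw → mitobumihwul, lemhihf → milemhihful, tokehz → mitokehzul) add mi- … -ul around the stem.
The other pattern: stems whose second-to-last letter is 't' change the last vowel to 'e'.
So hezuhf → mihezuhful.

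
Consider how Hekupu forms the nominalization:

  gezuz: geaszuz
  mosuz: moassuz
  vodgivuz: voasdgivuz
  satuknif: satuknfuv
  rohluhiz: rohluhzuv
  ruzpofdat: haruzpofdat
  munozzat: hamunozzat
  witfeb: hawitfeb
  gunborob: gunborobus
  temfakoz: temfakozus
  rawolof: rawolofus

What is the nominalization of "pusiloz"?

pusilozus

"pusiloz" has last vowel 'o'. The stems whose last vowel is 'o' (gunborob → gunborobus, temfakoz → temfakozus, rawolof → rawolofus) add -us.
So pusiloz → pusilozus.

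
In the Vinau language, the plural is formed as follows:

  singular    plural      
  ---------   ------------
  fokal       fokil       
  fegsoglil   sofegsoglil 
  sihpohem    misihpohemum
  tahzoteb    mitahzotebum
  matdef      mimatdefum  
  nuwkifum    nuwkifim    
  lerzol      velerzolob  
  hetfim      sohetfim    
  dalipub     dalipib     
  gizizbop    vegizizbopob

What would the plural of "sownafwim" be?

sosownafwim

sihpohem and hetfim both end in -m yet inflect differently (misihpohemum, sohetfim), so the final letter is not what conditions the rule; the last vowel is.
"sownafwim" has last vowel 'i'. The stems whose last vowel is 'i' (hetfim → sohetfim, fegsoglil → sofegsoglil) add the prefix so-.
So sownafwim → sosownafwim.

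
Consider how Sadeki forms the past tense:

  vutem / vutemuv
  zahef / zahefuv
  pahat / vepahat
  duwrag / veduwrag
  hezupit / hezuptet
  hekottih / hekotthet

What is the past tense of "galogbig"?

pahat and hezupit both end in -t yet inflect differently (vepahat, hezuptet), so the final letter is not what conditions the rule; the last vowel is.
"galogbig" has last vowel 'i'. The stems whose last vowel is 'i' (hezupit → hezuptet, hekottih → hekotthet) delete the last vowel and add -et.
So galogbig → galogbget.

galogbget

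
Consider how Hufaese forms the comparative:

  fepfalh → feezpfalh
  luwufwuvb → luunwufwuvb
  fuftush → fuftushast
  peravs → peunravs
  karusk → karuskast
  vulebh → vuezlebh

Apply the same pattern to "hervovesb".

fuftush and fepfalh both end in -h yet inflect differently (fuftushast, feezpfalh), so the final letter is not what conditions the rule; the second-to-last letter is.
"hervovesb" has second-to-last letter 's'. The stems whose second-to-last letter is 's' (fuftush → fuftushast, karusk → karuskast) add -ast.
The other patterns: stems whose second-to-last letter is 'v' insert -un- after the first vowel; stems whose second-to-last letter is 'b' or 'l' insert -ez- after the first vowel.
So hervovesb → hervovesbast.

hervovesbast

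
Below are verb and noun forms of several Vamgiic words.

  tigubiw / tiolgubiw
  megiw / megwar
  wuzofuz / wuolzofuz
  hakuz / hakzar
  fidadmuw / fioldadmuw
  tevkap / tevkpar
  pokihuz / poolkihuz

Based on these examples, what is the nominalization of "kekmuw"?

pokihuz and hakuz both end in -z yet inflect differently (poolkihuz, hakzar), so the final letter is not what conditions the rule; the number of vowels is.
"kekmuw" has 2 vowels. The stems with 2 vowels (tevkap → tevkpar, hakuz → hakzar, megiw → megwar) delete the last vowel and add -ar.
The other pattern: stems with 3 vowels insert -ol- after the first vowel.
So kekmuw → kekmwar.

kekmwar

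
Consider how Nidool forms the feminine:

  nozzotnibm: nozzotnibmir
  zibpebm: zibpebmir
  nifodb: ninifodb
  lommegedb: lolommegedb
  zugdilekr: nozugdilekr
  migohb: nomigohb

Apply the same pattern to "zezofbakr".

nifodb and migohb both end in -b yet inflect differently (ninifodb, nomigohb), so the final letter is not what conditions the rule; the second-to-last letter is.
"zezofbakr" has second-to-last letter 'k'. The one such stem in the data (zugdilekr → nozugdilekr) adds the prefix no-, so the same rule applies.
The other patterns: stems whose second-to-last letter is 'b' add -ir; stems whose second-to-last letter is 'd' repeat the first consonant+vowel as a prefix.
So zezofbakr → nozezofbakr.

nozezofbakr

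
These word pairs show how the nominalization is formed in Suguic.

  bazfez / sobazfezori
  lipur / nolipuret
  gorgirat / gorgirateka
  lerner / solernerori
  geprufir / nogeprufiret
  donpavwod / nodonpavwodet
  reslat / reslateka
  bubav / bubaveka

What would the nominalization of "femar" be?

femareka

lerner and geprufir both end in -r yet inflect differently (solernerori, nogeprufiret), so the final letter is not what conditions the rule; the last vowel is.
"femar" has last vowel 'a'. The stems whose last vowel is 'a' (gorgirat → gorgirateka, bubav → bubaveka, reslat → reslateka) add -eka.
The other patterns: stems whose last vowel is 'e' add so- … -ori around the stem; stems whose last vowel is 'i', 'o' or 'u' add no- … -et around the stem.
So femar → femareka.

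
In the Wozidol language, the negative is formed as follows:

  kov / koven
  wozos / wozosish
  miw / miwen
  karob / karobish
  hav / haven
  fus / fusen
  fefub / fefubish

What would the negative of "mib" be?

miben

fus and wozos both end in -s yet inflect differently (fusen, wozosish), so the final letter is not what conditions the rule; the number of vowels is.
"mib" has 1 vowel. The stems with 1 vowel (kov → koven, hav → haven, fus → fusen) add -en.
So mib → miben.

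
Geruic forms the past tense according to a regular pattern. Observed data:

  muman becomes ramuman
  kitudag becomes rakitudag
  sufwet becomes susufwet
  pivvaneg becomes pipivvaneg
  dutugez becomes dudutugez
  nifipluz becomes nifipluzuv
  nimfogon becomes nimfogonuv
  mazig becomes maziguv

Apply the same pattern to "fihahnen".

"fihahnen" has last vowel 'e'. The stems whose last vowel is 'e' (sufwet → susufwet, pivvaneg → pipivvaneg, dutugez → dudutugez) repeat the first consonant+vowel as a prefix.
So fihahnen → fifihahnen.

fifihahnen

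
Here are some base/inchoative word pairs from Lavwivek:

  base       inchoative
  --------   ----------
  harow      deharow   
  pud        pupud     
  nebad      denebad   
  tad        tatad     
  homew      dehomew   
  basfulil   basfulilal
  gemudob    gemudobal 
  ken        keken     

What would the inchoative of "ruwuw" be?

tad and nebad both end in -d yet inflect differently (tatad, denebad), so the final letter is not what conditions the rule; the number of vowels is.
"ruwuw" has 2 vowels. The stems with 2 vowels (homew → dehomew, harow → deharow, nebad → denebad) add the prefix de-.
So ruwuw → deruwuw.

deruwuw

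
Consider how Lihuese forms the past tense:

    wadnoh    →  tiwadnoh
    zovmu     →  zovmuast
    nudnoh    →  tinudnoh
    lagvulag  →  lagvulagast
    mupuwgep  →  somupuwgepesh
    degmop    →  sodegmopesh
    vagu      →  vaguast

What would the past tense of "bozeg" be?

degmop and wadnoh both have last vowel 'o' yet inflect differently (sodegmopesh, tiwadnoh), so the last vowel is not what conditions the rule; the final letter is.
"bozeg" ends in -g. The one such stem in the data (lagvulag → lagvulagast) adds -ast, so the same rule applies.
The other patterns: stems ending in -p add so- … -esh around the stem; stems ending in -h add the prefix ti-.
So bozeg → bozegast.

bozegast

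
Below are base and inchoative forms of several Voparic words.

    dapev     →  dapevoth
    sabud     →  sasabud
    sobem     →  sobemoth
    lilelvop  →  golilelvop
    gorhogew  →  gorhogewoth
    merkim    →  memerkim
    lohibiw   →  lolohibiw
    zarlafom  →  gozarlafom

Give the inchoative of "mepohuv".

sobem and zarlafom both end in -m yet inflect differently (sobemoth, gozarlafom), so the final letter is not what conditions the rule; the last vowel is.
"mepohuv" has last vowel 'u'. The one such stem in the data (sabud → sasabud) repeats the first consonant+vowel as a prefix (as do lohibiw, merkim), so the same rule applies.
So mepohuv → memepohuv.

memepohuv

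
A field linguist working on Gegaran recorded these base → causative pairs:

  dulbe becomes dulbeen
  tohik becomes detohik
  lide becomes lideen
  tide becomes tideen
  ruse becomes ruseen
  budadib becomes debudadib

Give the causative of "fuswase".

fuswaseen

tide and tohik both begin with t- yet inflect differently (tideen, detohik), so the first letter is not what conditions the rule; the final letter is.
"fuswase" ends in -e. The stems ending in -e (ruse → ruseen, lide → lideen, tide → tideen) add -en.
So fuswase → fuswaseen.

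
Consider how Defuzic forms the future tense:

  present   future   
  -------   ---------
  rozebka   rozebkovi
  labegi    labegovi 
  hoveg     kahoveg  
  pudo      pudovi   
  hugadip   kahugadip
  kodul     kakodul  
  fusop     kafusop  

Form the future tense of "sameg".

hugadip and labegi both have last vowel 'i' yet inflect differently (kahugadip, labegovi), so the last vowel is not what conditions the rule; whether the stem ends in a vowel or a consonant is.
"sameg" ends in a consonant. The stems ending in a consonant (hugadip → kahugadip, fusop → kafusop, hoveg → kahoveg) add the prefix ka-.
So sameg → kasameg.

kasameg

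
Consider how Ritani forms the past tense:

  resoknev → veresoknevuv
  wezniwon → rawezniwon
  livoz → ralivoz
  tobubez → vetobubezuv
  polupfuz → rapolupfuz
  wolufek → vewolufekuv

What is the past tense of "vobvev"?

tobubez and livoz both end in -z yet inflect differently (vetobubezuv, ralivoz), so the final letter is not what conditions the rule; the last vowel is.
"vobvev" has last vowel 'e'. The stems whose last vowel is 'e' (resoknev → veresoknevuv, wolufek → vewolufekuv, tobubez → vetobubezuv) add ve- … -uv around the stem.
So vobvev → vevobvevuv.

vevobvevuv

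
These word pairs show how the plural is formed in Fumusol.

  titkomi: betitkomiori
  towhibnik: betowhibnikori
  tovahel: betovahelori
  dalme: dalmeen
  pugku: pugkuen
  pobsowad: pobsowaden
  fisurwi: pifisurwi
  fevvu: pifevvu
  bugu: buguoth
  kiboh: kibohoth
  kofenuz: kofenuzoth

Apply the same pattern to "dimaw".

titkomi and fisurwi both end in -i yet inflect differently (betitkomiori, pifisurwi), so the final letter is not what conditions the rule; the first letter is.
"dimaw" begins with d-. The one such stem in the data (dalme → dalmeen) adds -en, so the same rule applies.
The other patterns: stems beginning with t- add be- … -ori around the stem; stems beginning with f- add the prefix pi-; stems beginning with b- or k- add -oth.
So dimaw → dimawen.

dimawen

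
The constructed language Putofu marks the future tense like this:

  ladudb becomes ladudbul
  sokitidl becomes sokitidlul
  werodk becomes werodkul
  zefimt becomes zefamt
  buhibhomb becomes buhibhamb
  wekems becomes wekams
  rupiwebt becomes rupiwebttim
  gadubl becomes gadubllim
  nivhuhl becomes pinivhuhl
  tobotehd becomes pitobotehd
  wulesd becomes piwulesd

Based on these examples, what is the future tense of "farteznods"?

farteznodsul

ladudb and buhibhomb both end in -b yet inflect differently (ladudbul, buhibhamb), so the final letter is not what conditions the rule; the second-to-last letter is.
"farteznods" has second-to-last letter 'd'. The stems whose second-to-last letter is 'd' (ladudb → ladudbul, sokitidl → sokitidlul, werodk → werodkul) add -ul.
So farteznods → farteznodsul.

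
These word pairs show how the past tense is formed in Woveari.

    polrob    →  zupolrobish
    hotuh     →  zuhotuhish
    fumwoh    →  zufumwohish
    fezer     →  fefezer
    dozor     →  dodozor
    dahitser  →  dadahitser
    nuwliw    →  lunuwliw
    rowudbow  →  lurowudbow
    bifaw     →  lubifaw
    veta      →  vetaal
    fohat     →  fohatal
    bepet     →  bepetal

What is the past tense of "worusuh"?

zuworusuhish

"worusuh" ends in -h. The stems ending in -h (hotuh → zuhotuhish, fumwoh → zufumwohish) add zu- … -ish around the stem.
The other patterns: stems ending in -r repeat the first consonant+vowel as a prefix; stems ending in -w add the prefix lu-; stems ending in -a or -t add -al.
So worusuh → zuworusuhish.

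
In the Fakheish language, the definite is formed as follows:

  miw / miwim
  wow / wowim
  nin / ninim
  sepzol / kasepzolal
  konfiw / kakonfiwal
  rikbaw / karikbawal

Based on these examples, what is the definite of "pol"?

miw and konfiw both end in -w yet inflect differently (miwim, kakonfiwal), so the final letter is not what conditions the rule; the number of vowels is.
"pol" has 1 vowel. The stems with 1 vowel (miw → miwim, wow → wowim, nin → ninim) add -im.
So pol → polim.

polim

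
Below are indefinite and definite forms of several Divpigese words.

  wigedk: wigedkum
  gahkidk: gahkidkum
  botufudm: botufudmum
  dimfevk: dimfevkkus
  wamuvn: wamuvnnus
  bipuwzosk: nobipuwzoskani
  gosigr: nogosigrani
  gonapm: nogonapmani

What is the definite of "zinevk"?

wigedk and dimfevk both end in -k yet inflect differently (wigedkum, dimfevkkus), so the final letter is not what conditions the rule; the second-to-last letter is.
"zinevk" has second-to-last letter 'v'. The stems whose second-to-last letter is 'v' (dimfevk → dimfevkkus, wamuvn → wamuvnnus) double the final consonant and add -us.
So zinevk → zinevkkus.

zinevkkus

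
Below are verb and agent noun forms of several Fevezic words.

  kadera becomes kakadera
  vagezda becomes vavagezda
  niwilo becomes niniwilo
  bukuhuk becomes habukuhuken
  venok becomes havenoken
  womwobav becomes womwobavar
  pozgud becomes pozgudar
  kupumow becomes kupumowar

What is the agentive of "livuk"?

halivuken

niwilo and venok both have last vowel 'o' yet inflect differently (niniwilo, havenoken), so the last vowel is not what conditions the rule; the final letter is.
"livuk" ends in -k. The stems ending in -k (bukuhuk → habukuhuken, venok → havenoken) add ha- … -en around the stem.
So livuk → halivuken.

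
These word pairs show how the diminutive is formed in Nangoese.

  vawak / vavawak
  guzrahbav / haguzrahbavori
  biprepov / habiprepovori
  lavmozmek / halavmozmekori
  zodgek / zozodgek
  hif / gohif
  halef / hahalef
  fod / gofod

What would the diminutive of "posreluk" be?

haposrelukori

"posreluk" has 3 vowels. The stems with 3 vowels (biprepov → habiprepovori, lavmozmek → halavmozmekori, guzrahbav → haguzrahbavori) add ha- … -ori around the stem.
The other patterns: stems with 1 vowel add the prefix go-; stems with 2 vowels repeat the first consonant+vowel as a prefix.
So posreluk → haposrelukori.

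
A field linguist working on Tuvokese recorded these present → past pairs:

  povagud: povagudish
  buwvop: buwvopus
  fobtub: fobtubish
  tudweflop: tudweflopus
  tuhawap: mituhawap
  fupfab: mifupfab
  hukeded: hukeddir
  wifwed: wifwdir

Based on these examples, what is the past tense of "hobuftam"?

mihobuftam

povagud and hukeded both end in -d yet inflect differently (povagudish, hukeddir), so the final letter is not what conditions the rule; the last vowel is.
"hobuftam" has last vowel 'a'. The stems whose last vowel is 'a' (fupfab → mifupfab, tuhawap → mituhawap) add the prefix mi-.
So hobuftam → mihobuftam.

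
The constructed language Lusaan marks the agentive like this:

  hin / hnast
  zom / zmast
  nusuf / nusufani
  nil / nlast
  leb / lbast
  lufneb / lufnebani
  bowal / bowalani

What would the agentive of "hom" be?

"hom" has 1 vowel. The stems with 1 vowel (leb → lbast, nil → nlast, hin → hnast) delete the last vowel and add -ast.
The other pattern: stems with 2 vowels add -ani.
So hom → hmast.

hmast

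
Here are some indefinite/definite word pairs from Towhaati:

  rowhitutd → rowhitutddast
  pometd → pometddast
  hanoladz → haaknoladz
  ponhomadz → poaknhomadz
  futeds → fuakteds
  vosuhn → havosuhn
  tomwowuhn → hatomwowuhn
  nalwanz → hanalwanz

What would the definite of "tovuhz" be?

hanoladz and nalwanz both end in -z yet inflect differently (haaknoladz, hanalwanz), so the final letter is not what conditions the rule; the second-to-last letter is.
"tovuhz" has second-to-last letter 'h'. The stems whose second-to-last letter is 'h' (vosuhn → havosuhn, tomwowuhn → hatomwowuhn) add the prefix ha-.
So tovuhz → hatovuhz.

hatovuhz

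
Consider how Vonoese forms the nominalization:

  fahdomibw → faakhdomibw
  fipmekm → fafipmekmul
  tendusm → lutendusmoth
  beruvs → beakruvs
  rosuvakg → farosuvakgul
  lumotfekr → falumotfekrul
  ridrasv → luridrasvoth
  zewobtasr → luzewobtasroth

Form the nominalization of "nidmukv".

lumotfekr and zewobtasr both end in -r yet inflect differently (falumotfekrul, luzewobtasroth), so the final letter is not what conditions the rule; the second-to-last letter is.
"nidmukv" has second-to-last letter 'k'. The stems whose second-to-last letter is 'k' (fipmekm → fafipmekmul, lumotfekr → falumotfekrul, rosuvakg → farosuvakgul) add fa- … -ul around the stem.
The other patterns: stems whose second-to-last letter is 's' add lu- … -oth around the stem; stems whose second-to-last letter is 'b' or 'v' insert -ak- after the first vowel.
So nidmukv → fanidmukvul.

fanidmukvul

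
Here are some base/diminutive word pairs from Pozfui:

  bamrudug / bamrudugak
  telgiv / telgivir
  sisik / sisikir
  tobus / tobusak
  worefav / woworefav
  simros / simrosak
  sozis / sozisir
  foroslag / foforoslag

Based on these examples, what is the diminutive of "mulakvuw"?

telgiv and worefav both end in -v yet inflect differently (telgivir, woworefav), so the final letter is not what conditions the rule; the last vowel is.
"mulakvuw" has last vowel 'u'. The stems whose last vowel is 'u' (bamrudug → bamrudugak, tobus → tobusak) add -ak.
The other patterns: stems whose last vowel is 'i' add -ir; stems whose last vowel is 'a' repeat the first consonant+vowel as a prefix.
So mulakvuw → mulakvuwak.

mulakvuwak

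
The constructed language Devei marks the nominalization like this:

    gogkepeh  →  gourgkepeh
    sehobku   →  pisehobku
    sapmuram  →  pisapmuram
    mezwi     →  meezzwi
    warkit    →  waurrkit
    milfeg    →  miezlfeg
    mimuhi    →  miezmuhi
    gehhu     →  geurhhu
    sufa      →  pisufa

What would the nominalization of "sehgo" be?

pisehgo

"sehgo" begins with s-. The stems beginning with s- (sufa → pisufa, sapmuram → pisapmuram, sehobku → pisehobku) add the prefix pi-.
So sehgo → pisehgo.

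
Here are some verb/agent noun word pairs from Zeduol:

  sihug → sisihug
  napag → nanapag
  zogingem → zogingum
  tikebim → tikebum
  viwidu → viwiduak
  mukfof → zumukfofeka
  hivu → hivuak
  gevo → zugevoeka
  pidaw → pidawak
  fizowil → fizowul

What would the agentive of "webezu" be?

webezuak

sihug and hivu both have last vowel 'u' yet inflect differently (sisihug, hivuak), so the last vowel is not what conditions the rule; the final letter is.
"webezu" ends in -u. The stems ending in -u (hivu → hivuak, viwidu → viwiduak) add -ak.
So webezu → webezuak.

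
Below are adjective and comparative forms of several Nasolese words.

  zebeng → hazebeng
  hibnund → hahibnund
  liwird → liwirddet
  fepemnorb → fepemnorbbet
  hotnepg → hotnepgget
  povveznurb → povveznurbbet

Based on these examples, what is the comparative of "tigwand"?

hatigwand

hibnund and liwird both end in -d yet inflect differently (hahibnund, liwirddet), so the final letter is not what conditions the rule; the second-to-last letter is.
"tigwand" has second-to-last letter 'n'. The stems whose second-to-last letter is 'n' (zebeng → hazebeng, hibnund → hahibnund) add the prefix ha-.
So tigwand → hatigwand.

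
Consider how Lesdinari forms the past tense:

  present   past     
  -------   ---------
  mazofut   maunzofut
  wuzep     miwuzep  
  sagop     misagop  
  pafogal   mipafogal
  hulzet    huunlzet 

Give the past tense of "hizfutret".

hiunzfutret

hulzet and wuzep both have last vowel 'e' yet inflect differently (huunlzet, miwuzep), so the last vowel is not what conditions the rule; the final letter is.
"hizfutret" ends in -t. The stems ending in -t (hulzet → huunlzet, mazofut → maunzofut) insert -un- after the first vowel.
So hizfutret → hiunzfutret.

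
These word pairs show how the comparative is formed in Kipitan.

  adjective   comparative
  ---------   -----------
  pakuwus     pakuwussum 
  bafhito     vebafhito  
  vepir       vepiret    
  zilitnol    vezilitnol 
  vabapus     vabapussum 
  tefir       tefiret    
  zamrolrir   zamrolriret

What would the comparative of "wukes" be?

wukessum

vabapus and vepir both begin with v- yet inflect differently (vabapussum, vepiret), so the first letter is not what conditions the rule; the final letter is.
"wukes" ends in -s. The stems ending in -s (pakuwus → pakuwussum, vabapus → vabapussum) double the final consonant and add -um.
So wukes → wukessum.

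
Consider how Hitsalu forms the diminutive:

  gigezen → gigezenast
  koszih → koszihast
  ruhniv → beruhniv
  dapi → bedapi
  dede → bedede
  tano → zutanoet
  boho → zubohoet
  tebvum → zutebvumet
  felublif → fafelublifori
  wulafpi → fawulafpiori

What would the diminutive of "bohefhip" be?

zubohefhipet

dapi and wulafpi both end in -i yet inflect differently (bedapi, fawulafpiori), so the final letter is not what conditions the rule; the first letter is.
"bohefhip" begins with b-. The one such stem in the data (boho → zubohoet) adds zu- … -et around the stem, so the same rule applies.
The other patterns: stems beginning with g- or k- add -ast; stems beginning with d- or r- add the prefix be-; stems beginning with f- or w- add fa- … -ori around the stem.
So bohefhip → zubohefhipet.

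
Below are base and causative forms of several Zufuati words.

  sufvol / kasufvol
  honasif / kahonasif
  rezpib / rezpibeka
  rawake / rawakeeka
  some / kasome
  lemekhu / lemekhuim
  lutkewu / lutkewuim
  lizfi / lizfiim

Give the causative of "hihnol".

rawake and some both end in -e yet inflect differently (rawakeeka, kasome), so the final letter is not what conditions the rule; the first letter is.
"hihnol" begins with h-. The one such stem in the data (honasif → kahonasif) adds the prefix ka-, so the same rule applies.
So hihnol → kahihnol.

kahihnol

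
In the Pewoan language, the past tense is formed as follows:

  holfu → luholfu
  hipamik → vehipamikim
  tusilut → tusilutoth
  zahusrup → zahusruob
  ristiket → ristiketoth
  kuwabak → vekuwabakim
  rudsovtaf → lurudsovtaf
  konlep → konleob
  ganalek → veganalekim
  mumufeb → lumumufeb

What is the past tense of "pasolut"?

pasolutoth

ganalek and ristiket both have last vowel 'e' yet inflect differently (veganalekim, ristiketoth), so the last vowel is not what conditions the rule; the final letter is.
"pasolut" ends in -t. The stems ending in -t (ristiket → ristiketoth, tusilut → tusilutoth) add -oth.
The other patterns: stems ending in -k add ve- … -im around the stem; stems ending in -p drop the final letter and add -ob; stems ending in -b, -f or -u add the prefix lu-.
So pasolut → pasolutoth.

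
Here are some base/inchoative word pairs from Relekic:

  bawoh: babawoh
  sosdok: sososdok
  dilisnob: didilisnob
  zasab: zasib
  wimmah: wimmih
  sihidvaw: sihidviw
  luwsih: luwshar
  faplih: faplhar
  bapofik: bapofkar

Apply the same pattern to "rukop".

rurukop

dilisnob and zasab both end in -b yet inflect differently (didilisnob, zasib), so the final letter is not what conditions the rule; the last vowel is.
"rukop" has last vowel 'o'. The stems whose last vowel is 'o' (bawoh → babawoh, sosdok → sososdok, dilisnob → didilisnob) repeat the first consonant+vowel as a prefix.
So rukop → rurukop.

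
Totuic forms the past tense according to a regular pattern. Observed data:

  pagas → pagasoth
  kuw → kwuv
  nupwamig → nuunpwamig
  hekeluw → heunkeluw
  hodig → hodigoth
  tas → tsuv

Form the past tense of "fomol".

tas and pagas both end in -s yet inflect differently (tsuv, pagasoth), so the final letter is not what conditions the rule; the number of vowels is.
"fomol" has 2 vowels. The stems with 2 vowels (pagas → pagasoth, hodig → hodigoth) add -oth.
So fomol → fomoloth.

fomoloth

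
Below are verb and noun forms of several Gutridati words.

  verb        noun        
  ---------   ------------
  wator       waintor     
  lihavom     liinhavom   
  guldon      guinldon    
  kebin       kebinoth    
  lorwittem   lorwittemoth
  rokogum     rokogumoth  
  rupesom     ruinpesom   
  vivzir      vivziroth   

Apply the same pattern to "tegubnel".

guldon and kebin both end in -n yet inflect differently (guinldon, kebinoth), so the final letter is not what conditions the rule; the last vowel is.
"tegubnel" has last vowel 'e'. The one such stem in the data (lorwittem → lorwittemoth) adds -oth, so the same rule applies.
So tegubnel → tegubneloth.

tegubneloth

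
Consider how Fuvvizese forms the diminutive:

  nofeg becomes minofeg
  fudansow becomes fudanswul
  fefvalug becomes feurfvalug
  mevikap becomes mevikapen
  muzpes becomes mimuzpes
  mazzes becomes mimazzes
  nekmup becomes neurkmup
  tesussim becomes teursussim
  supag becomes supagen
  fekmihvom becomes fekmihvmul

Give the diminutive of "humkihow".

humkihwul

"humkihow" has last vowel 'o'. The stems whose last vowel is 'o' (fudansow → fudanswul, fekmihvom → fekmihvmul) delete the last vowel and add -ul.
The other patterns: stems whose last vowel is 'a' add -en; stems whose last vowel is 'e' add the prefix mi-; stems whose last vowel is 'i' or 'u' insert -ur- after the first vowel.
So humkihow → humkihwul.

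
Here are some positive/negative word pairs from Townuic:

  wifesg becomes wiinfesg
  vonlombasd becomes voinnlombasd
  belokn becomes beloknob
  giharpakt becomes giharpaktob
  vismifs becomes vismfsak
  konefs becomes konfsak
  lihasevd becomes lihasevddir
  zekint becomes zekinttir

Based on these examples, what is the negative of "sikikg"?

vonlombasd and lihasevd both end in -d yet inflect differently (voinnlombasd, lihasevddir), so the final letter is not what conditions the rule; the second-to-last letter is.
"sikikg" has second-to-last letter 'k'. The stems whose second-to-last letter is 'k' (belokn → beloknob, giharpakt → giharpaktob) add -ob.
So sikikg → sikikgob.

sikikgob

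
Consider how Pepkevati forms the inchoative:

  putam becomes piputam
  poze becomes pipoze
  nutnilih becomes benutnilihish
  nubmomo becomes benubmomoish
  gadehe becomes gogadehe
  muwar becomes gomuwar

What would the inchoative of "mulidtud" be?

poze and gadehe both end in -e yet inflect differently (pipoze, gogadehe), so the final letter is not what conditions the rule; the first letter is.
"mulidtud" begins with m-. The one such stem in the data (muwar → gomuwar) adds the prefix go-, so the same rule applies.
So mulidtud → gomulidtud.

gomulidtud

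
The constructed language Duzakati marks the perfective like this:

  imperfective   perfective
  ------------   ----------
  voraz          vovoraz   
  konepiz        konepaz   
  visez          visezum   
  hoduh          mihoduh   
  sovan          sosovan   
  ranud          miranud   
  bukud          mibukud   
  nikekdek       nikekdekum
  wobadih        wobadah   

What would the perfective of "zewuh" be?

visez and konepiz both end in -z yet inflect differently (visezum, konepaz), so the final letter is not what conditions the rule; the last vowel is.
"zewuh" has last vowel 'u'. The stems whose last vowel is 'u' (bukud → mibukud, hoduh → mihoduh, ranud → miranud) add the prefix mi-.
The other patterns: stems whose last vowel is 'e' add -um; stems whose last vowel is 'i' change the last vowel to 'a'; stems whose last vowel is 'a' repeat the first consonant+vowel as a prefix.
So zewuh → mizewuh.

mizewuh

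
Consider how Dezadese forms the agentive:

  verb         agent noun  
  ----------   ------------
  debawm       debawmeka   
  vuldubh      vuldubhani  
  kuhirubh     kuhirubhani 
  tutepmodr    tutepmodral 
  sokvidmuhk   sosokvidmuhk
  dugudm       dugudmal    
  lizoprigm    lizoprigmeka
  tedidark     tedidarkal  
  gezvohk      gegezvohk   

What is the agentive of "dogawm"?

dogawmeka

debawm and dugudm both end in -m yet inflect differently (debawmeka, dugudmal), so the final letter is not what conditions the rule; the second-to-last letter is.
"dogawm" has second-to-last letter 'w'. The one such stem in the data (debawm → debawmeka) adds -eka, so the same rule applies.
So dogawm → dogawmeka.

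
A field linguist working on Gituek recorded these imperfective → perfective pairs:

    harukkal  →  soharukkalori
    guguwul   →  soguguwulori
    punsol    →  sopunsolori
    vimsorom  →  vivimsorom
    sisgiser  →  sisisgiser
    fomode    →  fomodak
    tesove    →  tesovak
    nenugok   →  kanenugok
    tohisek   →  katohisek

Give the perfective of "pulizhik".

kapulizhik

"pulizhik" ends in -k. The stems ending in -k (nenugok → kanenugok, tohisek → katohisek) add the prefix ka-.
So pulizhik → kapulizhik.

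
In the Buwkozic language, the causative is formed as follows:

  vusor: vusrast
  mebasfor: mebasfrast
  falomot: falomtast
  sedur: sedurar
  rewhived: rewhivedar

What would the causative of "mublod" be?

vusor and sedur both end in -r yet inflect differently (vusrast, sedurar), so the final letter is not what conditions the rule; the last vowel is.
"mublod" has last vowel 'o'. The stems whose last vowel is 'o' (vusor → vusrast, mebasfor → mebasfrast, falomot → falomtast) delete the last vowel and add -ast.
So mublod → mubldast.

mubldast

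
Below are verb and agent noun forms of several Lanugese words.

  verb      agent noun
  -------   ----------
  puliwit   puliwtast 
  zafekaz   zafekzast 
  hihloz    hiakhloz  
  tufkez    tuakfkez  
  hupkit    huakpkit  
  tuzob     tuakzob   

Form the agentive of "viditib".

viditbast

"viditib" has 3 vowels. The stems with 3 vowels (puliwit → puliwtast, zafekaz → zafekzast) delete the last vowel and add -ast.
The other pattern: stems with 2 vowels insert -ak- after the first vowel.
So viditib → viditbast.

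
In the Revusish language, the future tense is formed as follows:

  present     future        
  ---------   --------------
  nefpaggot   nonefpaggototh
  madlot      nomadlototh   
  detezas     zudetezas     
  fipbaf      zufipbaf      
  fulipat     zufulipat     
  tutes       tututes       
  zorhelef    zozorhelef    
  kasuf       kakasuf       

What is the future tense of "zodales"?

zozodales

nefpaggot and fulipat both end in -t yet inflect differently (nonefpaggototh, zufulipat), so the final letter is not what conditions the rule; the last vowel is.
"zodales" has last vowel 'e'. The stems whose last vowel is 'e' (tutes → tututes, zorhelef → zozorhelef) repeat the first consonant+vowel as a prefix.
The other patterns: stems whose last vowel is 'o' add no- … -oth around the stem; stems whose last vowel is 'a' add the prefix zu-.
So zodales → zozodales.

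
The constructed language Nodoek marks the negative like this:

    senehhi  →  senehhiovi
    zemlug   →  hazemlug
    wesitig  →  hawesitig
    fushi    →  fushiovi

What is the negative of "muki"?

mukiovi

wesitig and fushi both have last vowel 'i' yet inflect differently (hawesitig, fushiovi), so the last vowel is not what conditions the rule; whether the stem ends in a vowel or a consonant is.
"muki" ends in a vowel. The stems ending in a vowel (fushi → fushiovi, senehhi → senehhiovi) add -ovi.
The other pattern: stems ending in a consonant add the prefix ha-.
So muki → mukiovi.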